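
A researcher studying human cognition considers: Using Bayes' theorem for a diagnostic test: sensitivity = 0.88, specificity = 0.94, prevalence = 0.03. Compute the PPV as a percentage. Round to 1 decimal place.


PPV = (sens * prev) / (sens * prev + (1-spec) * (1-prev))
Numerator = 0.88 * 0.03 = 0.0264
P(positive and no disease) = (1 - spec) * (1 - prev) = (1 - 0.94) * (1 - 0.03) = 0.0582
Denominator = 0.0264 + 0.0582 = 0.0846
PPV = 0.0264 / 0.0846 = 0.312057
As percentage = 31.2


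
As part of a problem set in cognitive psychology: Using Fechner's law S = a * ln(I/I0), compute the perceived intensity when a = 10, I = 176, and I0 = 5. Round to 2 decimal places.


S = 10 * ln(176/5)
I/I0 = 35.2
ln(35.2) = 3.561
S = 10 * 3.561
= 35.61


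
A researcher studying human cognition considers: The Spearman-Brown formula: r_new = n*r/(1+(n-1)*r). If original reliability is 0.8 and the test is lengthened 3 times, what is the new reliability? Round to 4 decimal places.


r_new = n*r / (1 + (n-1)*r)
Numerator = 3 * 0.8 = 2.4
Denominator = 1 + 2 * 0.8 = 2.6
r_new = 2.4 / 2.6
= 0.9231


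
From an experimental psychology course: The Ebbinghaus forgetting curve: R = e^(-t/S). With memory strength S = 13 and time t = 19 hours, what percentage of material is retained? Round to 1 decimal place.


R = e^(-t/S)
-t/S = -19/13 = -1.461538
R = e^(-1.461538) = 0.231879
Percentage = 0.231879 * 100
= 23.2


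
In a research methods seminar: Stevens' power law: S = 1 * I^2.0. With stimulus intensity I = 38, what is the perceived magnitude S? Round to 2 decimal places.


S = 1 * 38^2.0
38^2.0 = 1444.0
S = 1 * 1444.0
= 1444.00


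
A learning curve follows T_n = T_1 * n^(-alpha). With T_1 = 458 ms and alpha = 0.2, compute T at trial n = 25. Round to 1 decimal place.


T_n = 458 * 25^(-0.2)
25^(-0.2) = 0.525306
T_n = 458 * 0.525306
= 240.6 ms


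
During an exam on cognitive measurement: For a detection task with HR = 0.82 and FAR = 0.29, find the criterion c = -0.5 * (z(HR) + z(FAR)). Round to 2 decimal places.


c = -0.5 * (z(HR) + z(FAR))
z(0.82) = 0.9154
z(0.29) = -0.5534
c = -0.5 * (0.9154 + -0.5534)
= -0.5 * 0.362
= -0.18


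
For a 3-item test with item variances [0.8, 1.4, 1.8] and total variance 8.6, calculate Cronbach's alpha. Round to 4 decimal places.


alpha = (k/(k-1)) * (1 - sum(s_i^2)/s_total^2)
sum(item variances) = 4.0
k/(k-1) = 3/2 = 1.5
1 - 4.0/8.6 = 1 - 0.465116 = 0.534884
alpha = 1.5 * 0.534884
= 0.8023


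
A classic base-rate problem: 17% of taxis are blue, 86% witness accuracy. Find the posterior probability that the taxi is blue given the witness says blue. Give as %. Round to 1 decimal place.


P(blue | says blue) = P(says blue | blue)*P(blue) / [P(says blue | blue)*P(blue) + P(says blue | not blue)*P(not blue)]
Numerator = 0.86 * 0.17 = 0.1462
False identification = 0.14 * 0.83 = 0.1162
P = 0.1462 / (0.1462 + 0.1162)
= 0.1462 / 0.2624
As percentage = 55.7


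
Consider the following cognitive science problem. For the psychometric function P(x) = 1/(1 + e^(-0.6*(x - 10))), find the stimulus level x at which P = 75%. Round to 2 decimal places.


At P = 0.75: 0.75 = 1/(1 + e^(-k*(x-x0)))
Solving: e^(-k*(x-x0)) = 1/3
x = x0 + ln(3)/k
ln(3) = 1.0986
x = 10 + 1.0986/0.6
= 10 + 1.831
= 11.83


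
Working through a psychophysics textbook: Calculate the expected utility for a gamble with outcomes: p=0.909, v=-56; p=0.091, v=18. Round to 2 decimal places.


EU = sum(p_i * v_i)
0.909 * -56 = -50.904
0.091 * 18 = 1.638
EU = -50.904 + 1.638
= -49.27


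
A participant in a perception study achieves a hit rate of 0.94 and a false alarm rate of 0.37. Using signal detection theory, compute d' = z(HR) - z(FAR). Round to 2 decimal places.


d' = z(HR) - z(FAR)
z(0.94) = 1.5548
z(0.37) = -0.3319
d' = 1.5548 - -0.3319
= 1.89


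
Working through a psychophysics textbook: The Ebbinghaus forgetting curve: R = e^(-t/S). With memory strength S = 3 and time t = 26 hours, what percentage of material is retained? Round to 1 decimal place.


R = e^(-t/S)
-t/S = -26/3 = -8.666667
R = e^(-8.666667) = 0.000172
Percentage = 0.000172 * 100
= 0.0


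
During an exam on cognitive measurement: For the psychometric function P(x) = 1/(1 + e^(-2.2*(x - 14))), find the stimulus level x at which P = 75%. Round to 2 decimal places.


At P = 0.75: 0.75 = 1/(1 + e^(-k*(x-x0)))
Solving: e^(-k*(x-x0)) = 1/3
x = x0 + ln(3)/k
ln(3) = 1.0986
x = 14 + 1.0986/2.2
= 14 + 0.4994
= 14.50


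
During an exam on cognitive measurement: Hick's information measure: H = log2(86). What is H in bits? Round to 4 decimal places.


H = log2(n)
H = log2(86)
= 6.4263


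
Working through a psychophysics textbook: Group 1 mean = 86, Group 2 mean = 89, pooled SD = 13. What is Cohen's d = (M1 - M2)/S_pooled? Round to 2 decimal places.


Cohen's d = (M1 - M2) / S_pooled
= (86 - 89) / 13
= -3 / 13
= -0.23


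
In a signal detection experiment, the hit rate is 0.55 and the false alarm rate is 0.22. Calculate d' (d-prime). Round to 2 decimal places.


d' = z(HR) - z(FAR)
z(0.55) = 0.1257
z(0.22) = -0.7722
d' = 0.1257 - -0.7722
= 0.90


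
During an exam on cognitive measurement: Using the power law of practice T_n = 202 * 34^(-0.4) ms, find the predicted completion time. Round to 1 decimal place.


T_n = 202 * 34^(-0.4)
34^(-0.4) = 0.24401
T_n = 202 * 0.24401
= 49.3 ms


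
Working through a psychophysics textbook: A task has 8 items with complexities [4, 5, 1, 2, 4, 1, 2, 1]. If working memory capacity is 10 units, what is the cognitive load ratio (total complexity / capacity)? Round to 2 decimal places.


Total complexity = 4 + 5 + 1 + 2 + 4 + 1 + 2 + 1 = 20
Load = total / capacity = 20 / 10
= 2.00


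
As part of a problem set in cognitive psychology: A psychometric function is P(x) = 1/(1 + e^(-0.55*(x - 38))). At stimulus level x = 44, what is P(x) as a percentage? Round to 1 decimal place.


P(x) = 1/(1 + e^(-0.55*(44 - 38)))
Exponent = -0.55 * 6 = -3.3
e^(-3.3) = 0.036883
P = 1/(1 + 0.036883) = 0.964429
Percentage = 96.4


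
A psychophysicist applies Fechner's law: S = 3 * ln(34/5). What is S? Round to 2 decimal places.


S = 3 * ln(34/5)
I/I0 = 6.8
ln(6.8) = 1.9169
S = 3 * 1.9169
= 5.75


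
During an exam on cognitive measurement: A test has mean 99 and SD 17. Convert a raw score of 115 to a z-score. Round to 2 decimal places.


z = (X - mu) / sigma
= (115 - 99) / 17
= 16 / 17
= 0.94


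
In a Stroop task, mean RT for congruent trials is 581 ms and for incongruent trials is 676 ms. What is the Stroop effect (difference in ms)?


Stroop effect = RT(incongruent) - RT(congruent)
= 676 - 581
= 95 ms


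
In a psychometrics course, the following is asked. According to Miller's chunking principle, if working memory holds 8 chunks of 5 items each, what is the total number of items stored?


Total items = chunks * items_per_chunk
= 8 * 5
= 40


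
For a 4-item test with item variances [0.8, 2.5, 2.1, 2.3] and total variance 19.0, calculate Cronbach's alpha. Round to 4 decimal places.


alpha = (k/(k-1)) * (1 - sum(s_i^2)/s_total^2)
sum(item variances) = 7.7
k/(k-1) = 4/3 = 1.333333
1 - 7.7/19.0 = 1 - 0.405263 = 0.594737
alpha = 1.333333 * 0.594737
= 0.7930


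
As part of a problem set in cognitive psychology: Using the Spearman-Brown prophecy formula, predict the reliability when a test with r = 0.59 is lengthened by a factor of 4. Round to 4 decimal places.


r_new = n*r / (1 + (n-1)*r)
Numerator = 4 * 0.59 = 2.36
Denominator = 1 + 3 * 0.59 = 2.77
r_new = 2.36 / 2.77
= 0.8520


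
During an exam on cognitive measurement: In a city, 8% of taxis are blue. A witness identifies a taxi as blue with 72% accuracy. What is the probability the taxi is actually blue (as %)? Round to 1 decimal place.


P(blue | says blue) = P(says blue | blue)*P(blue) / [P(says blue | blue)*P(blue) + P(says blue | not blue)*P(not blue)]
Numerator = 0.72 * 0.08 = 0.0576
False identification = 0.28 * 0.92 = 0.2576
P = 0.0576 / (0.0576 + 0.2576)
= 0.0576 / 0.3152
As percentage = 18.3


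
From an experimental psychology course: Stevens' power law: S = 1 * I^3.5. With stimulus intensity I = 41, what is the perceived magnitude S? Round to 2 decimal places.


S = 1 * 41^3.5
41^3.5 = 441309.7256
S = 1 * 441309.7256
= 441309.73


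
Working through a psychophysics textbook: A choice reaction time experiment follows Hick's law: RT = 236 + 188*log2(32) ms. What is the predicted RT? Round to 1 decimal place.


RT = 236 + 188 * log2(32)
log2(32) = 5.0
RT = 236 + 188 * 5.0
= 236 + 940.0
= 1176.0 ms


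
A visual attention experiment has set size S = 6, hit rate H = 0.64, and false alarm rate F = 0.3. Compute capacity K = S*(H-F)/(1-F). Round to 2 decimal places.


K = S * (H - F) / (1 - F)
H - F = 0.34
1 - F = 0.7
K = 6 * 0.34 / 0.7
= 2.91


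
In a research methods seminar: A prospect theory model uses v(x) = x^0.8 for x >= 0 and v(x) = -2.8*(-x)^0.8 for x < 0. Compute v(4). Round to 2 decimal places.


Since x = 4 >= 0, use v(x) = x^0.8
4^0.8 = 3.0314
v(4) = 3.03


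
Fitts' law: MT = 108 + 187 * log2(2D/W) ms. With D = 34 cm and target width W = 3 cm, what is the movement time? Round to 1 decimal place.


MT = 108 + 187 * log2(2*34/3)
2D/W = 22.666667
log2(22.666667) = 4.5025
MT = 108 + 187 * 4.5025
= 950.0 ms


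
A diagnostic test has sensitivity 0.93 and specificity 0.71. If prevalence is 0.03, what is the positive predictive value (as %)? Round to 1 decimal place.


PPV = (sens * prev) / (sens * prev + (1-spec) * (1-prev))
Numerator = 0.93 * 0.03 = 0.0279
P(positive and no disease) = (1 - spec) * (1 - prev) = (1 - 0.71) * (1 - 0.03) = 0.2813
Denominator = 0.0279 + 0.2813 = 0.3092
PPV = 0.0279 / 0.3092 = 0.090233
As percentage = 9.0


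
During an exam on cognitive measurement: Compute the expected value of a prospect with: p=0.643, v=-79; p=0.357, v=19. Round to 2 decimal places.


EU = sum(p_i * v_i)
0.643 * -79 = -50.797
0.357 * 19 = 6.783
EU = -50.797 + 6.783
= -44.01


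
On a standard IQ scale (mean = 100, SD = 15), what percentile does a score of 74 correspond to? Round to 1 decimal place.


z = (IQ - mean) / SD
z = (74 - 100) / 15 = -1.7333
Percentile = Phi(-1.7333) * 100
Phi(-1.7333) = 0.041521
= 4.2


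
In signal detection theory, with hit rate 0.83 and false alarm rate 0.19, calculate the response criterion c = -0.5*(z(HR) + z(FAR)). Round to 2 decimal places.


c = -0.5 * (z(HR) + z(FAR))
z(0.83) = 0.9542
z(0.19) = -0.8779
c = -0.5 * (0.9542 + -0.8779)
= -0.5 * 0.0763
= -0.04


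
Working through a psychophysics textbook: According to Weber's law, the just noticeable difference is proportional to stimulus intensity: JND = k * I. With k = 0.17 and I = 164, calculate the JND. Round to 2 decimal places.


JND = k * I
JND = 0.17 * 164
= 27.88


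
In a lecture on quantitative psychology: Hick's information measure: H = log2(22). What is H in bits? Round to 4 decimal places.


H = log2(n)
H = log2(22)
= 4.4594


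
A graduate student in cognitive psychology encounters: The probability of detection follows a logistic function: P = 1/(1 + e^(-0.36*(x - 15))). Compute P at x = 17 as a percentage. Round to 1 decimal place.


P(x) = 1/(1 + e^(-0.36*(17 - 15)))
Exponent = -0.36 * 2 = -0.72
e^(-0.72) = 0.486752
P = 1/(1 + 0.486752) = 0.672607
Percentage = 67.3


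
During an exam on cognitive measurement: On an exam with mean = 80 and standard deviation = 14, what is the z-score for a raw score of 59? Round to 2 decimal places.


z = (X - mu) / sigma
= (59 - 80) / 14
= -21 / 14
= -1.50


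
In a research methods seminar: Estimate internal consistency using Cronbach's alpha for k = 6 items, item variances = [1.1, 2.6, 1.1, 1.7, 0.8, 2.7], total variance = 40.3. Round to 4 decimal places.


alpha = (k/(k-1)) * (1 - sum(s_i^2)/s_total^2)
sum(item variances) = 10.0
k/(k-1) = 6/5 = 1.2
1 - 10.0/40.3 = 1 - 0.248139 = 0.751861
alpha = 1.2 * 0.751861
= 0.9022


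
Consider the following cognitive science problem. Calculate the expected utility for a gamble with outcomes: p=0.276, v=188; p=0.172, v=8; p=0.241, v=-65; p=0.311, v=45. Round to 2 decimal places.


EU = sum(p_i * v_i)
0.276 * 188 = 51.888
0.172 * 8 = 1.376
0.241 * -65 = -15.665
0.311 * 45 = 13.995
EU = 51.888 + 1.376 + -15.665 + 13.995
= 51.59


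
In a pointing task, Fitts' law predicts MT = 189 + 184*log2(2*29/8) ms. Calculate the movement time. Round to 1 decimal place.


MT = 189 + 184 * log2(2*29/8)
2D/W = 7.25
log2(7.25) = 2.858
MT = 189 + 184 * 2.858
= 714.9 ms


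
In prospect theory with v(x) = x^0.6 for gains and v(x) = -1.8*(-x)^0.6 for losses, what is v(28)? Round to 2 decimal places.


Since x = 28 >= 0, use v(x) = x^0.6
28^0.6 = 7.3841
v(28) = 7.38


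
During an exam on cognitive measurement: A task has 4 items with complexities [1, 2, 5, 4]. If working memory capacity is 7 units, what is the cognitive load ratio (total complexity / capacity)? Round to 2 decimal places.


Total complexity = 1 + 2 + 5 + 4 = 12
Load = total / capacity = 12 / 7
= 1.71


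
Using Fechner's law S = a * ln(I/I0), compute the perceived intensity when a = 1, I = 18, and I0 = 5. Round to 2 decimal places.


S = 1 * ln(18/5)
I/I0 = 3.6
ln(3.6) = 1.2809
S = 1 * 1.2809
= 1.28


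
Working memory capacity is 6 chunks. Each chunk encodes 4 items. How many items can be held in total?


Total items = chunks * items_per_chunk
= 6 * 4
= 24


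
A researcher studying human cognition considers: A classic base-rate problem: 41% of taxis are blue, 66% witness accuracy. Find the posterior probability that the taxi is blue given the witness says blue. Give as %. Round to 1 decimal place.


P(blue | says blue) = P(says blue | blue)*P(blue) / [P(says blue | blue)*P(blue) + P(says blue | not blue)*P(not blue)]
Numerator = 0.66 * 0.41 = 0.2706
False identification = 0.34 * 0.59 = 0.2006
P = 0.2706 / (0.2706 + 0.2006)
= 0.2706 / 0.4712
As percentage = 57.4


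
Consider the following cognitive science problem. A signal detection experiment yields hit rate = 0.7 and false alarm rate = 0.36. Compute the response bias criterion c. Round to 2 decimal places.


c = -0.5 * (z(HR) + z(FAR))
z(0.7) = 0.5244
z(0.36) = -0.3585
c = -0.5 * (0.5244 + -0.3585)
= -0.5 * 0.1659
= -0.08


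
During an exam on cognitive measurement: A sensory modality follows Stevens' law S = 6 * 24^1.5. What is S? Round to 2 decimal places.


S = 6 * 24^1.5
24^1.5 = 117.5755
S = 6 * 117.5755
= 705.45


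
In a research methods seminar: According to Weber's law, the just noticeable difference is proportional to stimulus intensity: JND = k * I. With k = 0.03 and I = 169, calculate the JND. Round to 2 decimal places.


JND = k * I
JND = 0.03 * 169
= 5.07


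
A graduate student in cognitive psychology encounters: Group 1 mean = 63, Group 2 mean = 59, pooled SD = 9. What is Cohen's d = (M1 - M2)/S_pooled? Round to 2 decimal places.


Cohen's d = (M1 - M2) / S_pooled
= (63 - 59) / 9
= 4 / 9
= 0.44


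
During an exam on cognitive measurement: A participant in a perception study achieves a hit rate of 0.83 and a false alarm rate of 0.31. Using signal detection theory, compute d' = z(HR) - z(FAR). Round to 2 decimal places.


d' = z(HR) - z(FAR)
z(0.83) = 0.9542
z(0.31) = -0.4959
d' = 0.9542 - -0.4959
= 1.45


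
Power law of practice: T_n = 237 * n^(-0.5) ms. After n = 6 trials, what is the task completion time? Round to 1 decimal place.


T_n = 237 * 6^(-0.5)
6^(-0.5) = 0.408248
T_n = 237 * 0.408248
= 96.8 ms


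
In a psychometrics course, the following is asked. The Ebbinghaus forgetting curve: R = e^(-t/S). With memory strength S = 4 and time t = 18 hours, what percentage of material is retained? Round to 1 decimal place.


R = e^(-t/S)
-t/S = -18/4 = -4.5
R = e^(-4.5) = 0.011109
Percentage = 0.011109 * 100
= 1.1


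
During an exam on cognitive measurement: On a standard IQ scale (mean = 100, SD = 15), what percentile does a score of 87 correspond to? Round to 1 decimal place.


z = (IQ - mean) / SD
z = (87 - 100) / 15 = -0.8667
Percentile = Phi(-0.8667) * 100
Phi(-0.8667) = 0.193053
= 19.3


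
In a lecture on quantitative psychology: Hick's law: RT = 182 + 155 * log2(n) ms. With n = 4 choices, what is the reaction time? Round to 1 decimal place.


RT = 182 + 155 * log2(4)
log2(4) = 2.0
RT = 182 + 155 * 2.0
= 182 + 310.0
= 492.0 ms


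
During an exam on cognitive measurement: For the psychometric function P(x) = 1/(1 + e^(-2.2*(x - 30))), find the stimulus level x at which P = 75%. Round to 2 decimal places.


At P = 0.75: 0.75 = 1/(1 + e^(-k*(x-x0)))
Solving: e^(-k*(x-x0)) = 1/3
x = x0 + ln(3)/k
ln(3) = 1.0986
x = 30 + 1.0986/2.2
= 30 + 0.4994
= 30.50


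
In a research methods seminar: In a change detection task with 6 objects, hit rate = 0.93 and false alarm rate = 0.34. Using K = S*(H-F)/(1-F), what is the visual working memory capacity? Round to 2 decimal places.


K = S * (H - F) / (1 - F)
H - F = 0.59
1 - F = 0.66
K = 6 * 0.59 / 0.66
= 5.36


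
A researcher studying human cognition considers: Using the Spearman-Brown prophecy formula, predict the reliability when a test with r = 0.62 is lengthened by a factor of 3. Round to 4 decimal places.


r_new = n*r / (1 + (n-1)*r)
Numerator = 3 * 0.62 = 1.86
Denominator = 1 + 2 * 0.62 = 2.24
r_new = 1.86 / 2.24
= 0.8304


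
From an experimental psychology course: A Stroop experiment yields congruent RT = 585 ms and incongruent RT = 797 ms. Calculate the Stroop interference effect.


Stroop effect = RT(incongruent) - RT(congruent)
= 797 - 585
= 212 ms


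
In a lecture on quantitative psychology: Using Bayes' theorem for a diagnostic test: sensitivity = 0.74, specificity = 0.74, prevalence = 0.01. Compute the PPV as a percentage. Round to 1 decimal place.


PPV = (sens * prev) / (sens * prev + (1-spec) * (1-prev))
Numerator = 0.74 * 0.01 = 0.0074
P(positive and no disease) = (1 - spec) * (1 - prev) = (1 - 0.74) * (1 - 0.01) = 0.2574
Denominator = 0.0074 + 0.2574 = 0.2648
PPV = 0.0074 / 0.2648 = 0.027946
As percentage = 2.8


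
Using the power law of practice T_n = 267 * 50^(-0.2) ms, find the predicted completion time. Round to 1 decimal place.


T_n = 267 * 50^(-0.2)
50^(-0.2) = 0.457305
T_n = 267 * 0.457305
= 122.1 ms


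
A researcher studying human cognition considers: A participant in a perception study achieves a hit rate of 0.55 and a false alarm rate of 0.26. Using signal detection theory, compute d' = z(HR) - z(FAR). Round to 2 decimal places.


d' = z(HR) - z(FAR)
z(0.55) = 0.1257
z(0.26) = -0.6433
d' = 0.1257 - -0.6433
= 0.77


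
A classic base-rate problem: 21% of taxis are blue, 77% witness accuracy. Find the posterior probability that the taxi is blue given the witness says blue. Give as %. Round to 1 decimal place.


P(blue | says blue) = P(says blue | blue)*P(blue) / [P(says blue | blue)*P(blue) + P(says blue | not blue)*P(not blue)]
Numerator = 0.77 * 0.21 = 0.1617
False identification = 0.23 * 0.79 = 0.1817
P = 0.1617 / (0.1617 + 0.1817)
= 0.1617 / 0.3434
As percentage = 47.1


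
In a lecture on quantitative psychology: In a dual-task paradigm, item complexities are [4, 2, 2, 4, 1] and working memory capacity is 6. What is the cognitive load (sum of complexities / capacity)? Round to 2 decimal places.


Total complexity = 4 + 2 + 2 + 4 + 1 = 13
Load = total / capacity = 13 / 6
= 2.17


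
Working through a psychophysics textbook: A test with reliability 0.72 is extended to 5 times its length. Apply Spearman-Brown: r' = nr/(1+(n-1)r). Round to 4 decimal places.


r_new = n*r / (1 + (n-1)*r)
Numerator = 5 * 0.72 = 3.6
Denominator = 1 + 4 * 0.72 = 3.88
r_new = 3.6 / 3.88
= 0.9278


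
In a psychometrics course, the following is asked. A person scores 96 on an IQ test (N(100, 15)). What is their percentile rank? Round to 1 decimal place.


z = (IQ - mean) / SD
z = (96 - 100) / 15 = -0.2667
Percentile = Phi(-0.2667) * 100
Phi(-0.2667) = 0.39485
= 39.5


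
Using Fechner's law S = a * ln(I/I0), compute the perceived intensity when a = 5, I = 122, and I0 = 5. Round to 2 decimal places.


S = 5 * ln(122/5)
I/I0 = 24.4
ln(24.4) = 3.1946
S = 5 * 3.1946
= 15.97


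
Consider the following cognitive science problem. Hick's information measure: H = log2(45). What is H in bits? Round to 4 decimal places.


H = log2(n)
H = log2(45)
= 5.4919


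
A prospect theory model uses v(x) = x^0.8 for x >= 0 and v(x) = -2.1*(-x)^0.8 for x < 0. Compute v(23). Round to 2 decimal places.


Since x = 23 >= 0, use v(x) = x^0.8
23^0.8 = 12.2852
v(23) = 12.29


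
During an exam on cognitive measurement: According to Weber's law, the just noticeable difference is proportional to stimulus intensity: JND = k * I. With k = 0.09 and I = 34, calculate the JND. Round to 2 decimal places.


JND = k * I
JND = 0.09 * 34
= 3.06


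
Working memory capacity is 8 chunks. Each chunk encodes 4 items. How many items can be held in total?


Total items = chunks * items_per_chunk
= 8 * 4
= 32


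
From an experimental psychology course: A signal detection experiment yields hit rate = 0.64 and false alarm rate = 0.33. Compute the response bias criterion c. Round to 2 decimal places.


c = -0.5 * (z(HR) + z(FAR))
z(0.64) = 0.3585
z(0.33) = -0.4399
c = -0.5 * (0.3585 + -0.4399)
= -0.5 * -0.0814
= 0.04


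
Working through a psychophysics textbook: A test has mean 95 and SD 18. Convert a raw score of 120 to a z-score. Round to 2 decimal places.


z = (X - mu) / sigma
= (120 - 95) / 18
= 25 / 18
= 1.39


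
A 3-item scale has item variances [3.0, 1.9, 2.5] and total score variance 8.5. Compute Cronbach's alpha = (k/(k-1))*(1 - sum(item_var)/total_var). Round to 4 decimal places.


alpha = (k/(k-1)) * (1 - sum(s_i^2)/s_total^2)
sum(item variances) = 7.4
k/(k-1) = 3/2 = 1.5
1 - 7.4/8.5 = 1 - 0.870588 = 0.129412
alpha = 1.5 * 0.129412
= 0.1941


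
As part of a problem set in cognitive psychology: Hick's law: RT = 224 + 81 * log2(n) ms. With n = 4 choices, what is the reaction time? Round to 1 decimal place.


RT = 224 + 81 * log2(4)
log2(4) = 2.0
RT = 224 + 81 * 2.0
= 224 + 162.0
= 386.0 ms


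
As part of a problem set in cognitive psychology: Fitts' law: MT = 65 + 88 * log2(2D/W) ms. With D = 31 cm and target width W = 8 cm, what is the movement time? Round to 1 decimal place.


MT = 65 + 88 * log2(2*31/8)
2D/W = 7.75
log2(7.75) = 2.9542
MT = 65 + 88 * 2.9542
= 325.0 ms


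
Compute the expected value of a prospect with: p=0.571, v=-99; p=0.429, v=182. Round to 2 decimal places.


EU = sum(p_i * v_i)
0.571 * -99 = -56.529
0.429 * 182 = 78.078
EU = -56.529 + 78.078
= 21.55


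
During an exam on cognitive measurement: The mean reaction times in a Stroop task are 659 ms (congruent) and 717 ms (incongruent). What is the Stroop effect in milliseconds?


Stroop effect = RT(incongruent) - RT(congruent)
= 717 - 659
= 58 ms


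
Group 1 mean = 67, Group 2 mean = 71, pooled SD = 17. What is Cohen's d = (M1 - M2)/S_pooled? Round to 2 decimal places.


Cohen's d = (M1 - M2) / S_pooled
= (67 - 71) / 17
= -4 / 17
= -0.24


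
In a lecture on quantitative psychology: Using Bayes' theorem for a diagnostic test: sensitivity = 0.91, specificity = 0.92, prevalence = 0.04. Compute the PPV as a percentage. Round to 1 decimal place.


PPV = (sens * prev) / (sens * prev + (1-spec) * (1-prev))
Numerator = 0.91 * 0.04 = 0.0364
P(positive and no disease) = (1 - spec) * (1 - prev) = (1 - 0.92) * (1 - 0.04) = 0.0768
Denominator = 0.0364 + 0.0768 = 0.1132
PPV = 0.0364 / 0.1132 = 0.321555
As percentage = 32.2


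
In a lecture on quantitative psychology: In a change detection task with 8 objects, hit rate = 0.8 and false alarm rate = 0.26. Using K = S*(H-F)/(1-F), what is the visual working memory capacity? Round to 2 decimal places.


K = S * (H - F) / (1 - F)
H - F = 0.54
1 - F = 0.74
K = 8 * 0.54 / 0.74
= 5.84


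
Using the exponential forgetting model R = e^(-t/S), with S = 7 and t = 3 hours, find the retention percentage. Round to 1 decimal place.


R = e^(-t/S)
-t/S = -3/7 = -0.428571
R = e^(-0.428571) = 0.651439
Percentage = 0.651439 * 100
= 65.1


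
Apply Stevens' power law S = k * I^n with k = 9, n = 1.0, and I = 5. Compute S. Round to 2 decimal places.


S = 9 * 5^1.0
5^1.0 = 5.0
S = 9 * 5.0
= 45.00


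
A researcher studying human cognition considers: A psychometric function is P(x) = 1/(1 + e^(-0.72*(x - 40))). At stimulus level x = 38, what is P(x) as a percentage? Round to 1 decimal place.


P(x) = 1/(1 + e^(-0.72*(38 - 40)))
Exponent = -0.72 * -2 = 1.44
e^(1.44) = 4.220696
P = 1/(1 + 4.220696) = 0.191545
Percentage = 19.2


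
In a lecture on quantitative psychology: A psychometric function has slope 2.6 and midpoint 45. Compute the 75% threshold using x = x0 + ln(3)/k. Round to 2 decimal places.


At P = 0.75: 0.75 = 1/(1 + e^(-k*(x-x0)))
Solving: e^(-k*(x-x0)) = 1/3
x = x0 + ln(3)/k
ln(3) = 1.0986
x = 45 + 1.0986/2.6
= 45 + 0.4225
= 45.42


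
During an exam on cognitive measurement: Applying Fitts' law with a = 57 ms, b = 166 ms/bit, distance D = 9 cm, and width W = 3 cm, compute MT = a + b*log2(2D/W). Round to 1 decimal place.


MT = 57 + 166 * log2(2*9/3)
2D/W = 6.0
log2(6.0) = 2.585
MT = 57 + 166 * 2.585
= 486.1 ms


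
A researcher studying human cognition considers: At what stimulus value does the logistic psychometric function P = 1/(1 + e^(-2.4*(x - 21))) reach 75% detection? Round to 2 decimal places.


At P = 0.75: 0.75 = 1/(1 + e^(-k*(x-x0)))
Solving: e^(-k*(x-x0)) = 1/3
x = x0 + ln(3)/k
ln(3) = 1.0986
x = 21 + 1.0986/2.4
= 21 + 0.4578
= 21.46


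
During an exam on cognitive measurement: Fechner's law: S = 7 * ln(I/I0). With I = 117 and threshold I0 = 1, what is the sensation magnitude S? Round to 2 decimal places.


S = 7 * ln(117/1)
I/I0 = 117.0
ln(117.0) = 4.7622
S = 7 * 4.7622
= 33.34


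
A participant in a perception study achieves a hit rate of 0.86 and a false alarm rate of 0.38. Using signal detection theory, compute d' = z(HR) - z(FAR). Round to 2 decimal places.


d' = z(HR) - z(FAR)
z(0.86) = 1.0803
z(0.38) = -0.3055
d' = 1.0803 - -0.3055
= 1.39


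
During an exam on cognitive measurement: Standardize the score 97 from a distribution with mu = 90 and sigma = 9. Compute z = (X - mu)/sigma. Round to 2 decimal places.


z = (X - mu) / sigma
= (97 - 90) / 9
= 7 / 9
= 0.78


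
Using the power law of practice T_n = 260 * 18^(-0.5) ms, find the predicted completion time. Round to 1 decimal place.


T_n = 260 * 18^(-0.5)
18^(-0.5) = 0.235702
T_n = 260 * 0.235702
= 61.3 ms


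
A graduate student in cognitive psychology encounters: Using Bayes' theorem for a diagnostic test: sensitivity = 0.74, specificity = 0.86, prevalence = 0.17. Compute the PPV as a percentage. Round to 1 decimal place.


PPV = (sens * prev) / (sens * prev + (1-spec) * (1-prev))
Numerator = 0.74 * 0.17 = 0.1258
P(positive and no disease) = (1 - spec) * (1 - prev) = (1 - 0.86) * (1 - 0.17) = 0.1162
Denominator = 0.1258 + 0.1162 = 0.242
PPV = 0.1258 / 0.242 = 0.519835
As percentage = 52.0


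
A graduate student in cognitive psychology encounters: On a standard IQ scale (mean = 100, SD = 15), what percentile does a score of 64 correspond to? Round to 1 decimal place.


z = (IQ - mean) / SD
z = (64 - 100) / 15 = -2.4
Percentile = Phi(-2.4) * 100
Phi(-2.4) = 0.008198
= 0.8


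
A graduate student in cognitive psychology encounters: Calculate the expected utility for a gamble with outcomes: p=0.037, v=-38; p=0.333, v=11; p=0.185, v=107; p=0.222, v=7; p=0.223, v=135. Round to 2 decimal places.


EU = sum(p_i * v_i)
0.037 * -38 = -1.406
0.333 * 11 = 3.663
0.185 * 107 = 19.795
0.222 * 7 = 1.554
0.223 * 135 = 30.105
EU = -1.406 + 3.663 + 19.795 + 1.554 + 30.105
= 53.71


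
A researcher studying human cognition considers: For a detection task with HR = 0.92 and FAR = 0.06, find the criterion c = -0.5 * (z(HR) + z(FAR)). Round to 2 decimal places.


c = -0.5 * (z(HR) + z(FAR))
z(0.92) = 1.4051
z(0.06) = -1.5548
c = -0.5 * (1.4051 + -1.5548)
= -0.5 * -0.1497
= 0.07


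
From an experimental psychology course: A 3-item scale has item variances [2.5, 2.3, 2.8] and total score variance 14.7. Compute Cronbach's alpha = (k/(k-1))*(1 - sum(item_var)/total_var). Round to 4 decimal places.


alpha = (k/(k-1)) * (1 - sum(s_i^2)/s_total^2)
sum(item variances) = 7.6
k/(k-1) = 3/2 = 1.5
1 - 7.6/14.7 = 1 - 0.517007 = 0.482993
alpha = 1.5 * 0.482993
= 0.7245


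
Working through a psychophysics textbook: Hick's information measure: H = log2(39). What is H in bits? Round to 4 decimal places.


H = log2(n)
H = log2(39)
= 5.2854


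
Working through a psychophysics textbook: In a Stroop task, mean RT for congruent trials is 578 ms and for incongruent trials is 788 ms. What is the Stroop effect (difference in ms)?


Stroop effect = RT(incongruent) - RT(congruent)
= 788 - 578
= 210 ms


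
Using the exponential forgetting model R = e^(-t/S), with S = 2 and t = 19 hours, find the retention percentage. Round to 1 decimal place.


R = e^(-t/S)
-t/S = -19/2 = -9.5
R = e^(-9.5) = 7.5e-05
Percentage = 7.5e-05 * 100
= 0.0


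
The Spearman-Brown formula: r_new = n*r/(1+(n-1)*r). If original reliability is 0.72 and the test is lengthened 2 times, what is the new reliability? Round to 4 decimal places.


r_new = n*r / (1 + (n-1)*r)
Numerator = 2 * 0.72 = 1.44
Denominator = 1 + 1 * 0.72 = 1.72
r_new = 1.44 / 1.72
= 0.8372


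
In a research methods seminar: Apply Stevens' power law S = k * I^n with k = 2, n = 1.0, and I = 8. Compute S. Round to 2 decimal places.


S = 2 * 8^1.0
8^1.0 = 8.0
S = 2 * 8.0
= 16.00


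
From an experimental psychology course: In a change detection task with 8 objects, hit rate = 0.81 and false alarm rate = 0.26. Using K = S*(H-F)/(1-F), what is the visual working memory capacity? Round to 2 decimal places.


K = S * (H - F) / (1 - F)
H - F = 0.55
1 - F = 0.74
K = 8 * 0.55 / 0.74
= 5.95


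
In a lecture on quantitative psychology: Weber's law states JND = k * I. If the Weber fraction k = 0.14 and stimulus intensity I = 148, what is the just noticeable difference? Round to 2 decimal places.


JND = k * I
JND = 0.14 * 148
= 20.72


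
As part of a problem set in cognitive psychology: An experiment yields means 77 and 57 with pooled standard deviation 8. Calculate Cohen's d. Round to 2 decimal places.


Cohen's d = (M1 - M2) / S_pooled
= (77 - 57) / 8
= 20 / 8
= 2.50


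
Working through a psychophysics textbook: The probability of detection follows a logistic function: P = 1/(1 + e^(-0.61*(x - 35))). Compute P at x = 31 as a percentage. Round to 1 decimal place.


P(x) = 1/(1 + e^(-0.61*(31 - 35)))
Exponent = -0.61 * -4 = 2.44
e^(2.44) = 11.473041
P = 1/(1 + 11.473041) = 0.080173
Percentage = 8.0


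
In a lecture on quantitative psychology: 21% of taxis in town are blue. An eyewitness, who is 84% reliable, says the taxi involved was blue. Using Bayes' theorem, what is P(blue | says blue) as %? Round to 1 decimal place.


P(blue | says blue) = P(says blue | blue)*P(blue) / [P(says blue | blue)*P(blue) + P(says blue | not blue)*P(not blue)]
Numerator = 0.84 * 0.21 = 0.1764
False identification = 0.16 * 0.79 = 0.1264
P = 0.1764 / (0.1764 + 0.1264)
= 0.1764 / 0.3028
As percentage = 58.3


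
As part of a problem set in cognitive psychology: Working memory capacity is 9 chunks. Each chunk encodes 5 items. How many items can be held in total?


Total items = chunks * items_per_chunk
= 9 * 5
= 45


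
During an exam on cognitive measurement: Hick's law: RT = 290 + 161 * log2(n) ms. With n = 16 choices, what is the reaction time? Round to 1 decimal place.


RT = 290 + 161 * log2(16)
log2(16) = 4.0
RT = 290 + 161 * 4.0
= 290 + 644.0
= 934.0 ms


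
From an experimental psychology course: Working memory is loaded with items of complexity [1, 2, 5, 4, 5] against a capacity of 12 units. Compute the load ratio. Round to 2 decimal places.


Total complexity = 1 + 2 + 5 + 4 + 5 = 17
Load = total / capacity = 17 / 12
= 1.42


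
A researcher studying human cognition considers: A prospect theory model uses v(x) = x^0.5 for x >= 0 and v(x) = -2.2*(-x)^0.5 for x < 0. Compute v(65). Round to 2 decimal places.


Since x = 65 >= 0, use v(x) = x^0.5
65^0.5 = 8.0623
v(65) = 8.06


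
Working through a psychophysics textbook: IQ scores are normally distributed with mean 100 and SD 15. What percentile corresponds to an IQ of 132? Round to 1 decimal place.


z = (IQ - mean) / SD
z = (132 - 100) / 15 = 2.1333
Percentile = Phi(2.1333) * 100
Phi(2.1333) = 0.98355
= 98.4


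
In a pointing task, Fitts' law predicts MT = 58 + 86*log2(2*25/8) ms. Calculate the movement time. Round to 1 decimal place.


MT = 58 + 86 * log2(2*25/8)
2D/W = 6.25
log2(6.25) = 2.6439
MT = 58 + 86 * 2.6439
= 285.4 ms


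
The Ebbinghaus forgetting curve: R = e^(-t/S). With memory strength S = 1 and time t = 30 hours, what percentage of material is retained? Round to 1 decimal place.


R = e^(-t/S)
-t/S = -30/1 = -30.0
R = e^(-30.0) = 0.0
Percentage = 0.0 * 100
= 0.0


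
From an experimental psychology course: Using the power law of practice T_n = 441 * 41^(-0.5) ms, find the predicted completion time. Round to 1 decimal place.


T_n = 441 * 41^(-0.5)
41^(-0.5) = 0.156174
T_n = 441 * 0.156174
= 68.9 ms


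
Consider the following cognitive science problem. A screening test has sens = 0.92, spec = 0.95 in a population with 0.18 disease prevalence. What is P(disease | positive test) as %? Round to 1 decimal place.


PPV = (sens * prev) / (sens * prev + (1-spec) * (1-prev))
Numerator = 0.92 * 0.18 = 0.1656
P(positive and no disease) = (1 - spec) * (1 - prev) = (1 - 0.95) * (1 - 0.18) = 0.041
Denominator = 0.1656 + 0.041 = 0.2066
PPV = 0.1656 / 0.2066 = 0.801549
As percentage = 80.2


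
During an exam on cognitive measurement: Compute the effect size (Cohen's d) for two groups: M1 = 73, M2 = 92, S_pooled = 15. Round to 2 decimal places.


Cohen's d = (M1 - M2) / S_pooled
= (73 - 92) / 15
= -19 / 15
= -1.27


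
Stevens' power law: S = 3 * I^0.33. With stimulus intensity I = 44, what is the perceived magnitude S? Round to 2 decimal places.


S = 3 * 44^0.33
44^0.33 = 3.4861
S = 3 * 3.4861
= 10.46


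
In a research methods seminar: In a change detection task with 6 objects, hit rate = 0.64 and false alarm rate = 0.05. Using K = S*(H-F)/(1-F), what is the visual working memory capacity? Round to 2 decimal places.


K = S * (H - F) / (1 - F)
H - F = 0.59
1 - F = 0.95
K = 6 * 0.59 / 0.95
= 3.73


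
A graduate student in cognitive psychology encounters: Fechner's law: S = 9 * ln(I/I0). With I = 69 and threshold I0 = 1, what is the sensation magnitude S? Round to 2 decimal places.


S = 9 * ln(69/1)
I/I0 = 69.0
ln(69.0) = 4.2341
S = 9 * 4.2341
= 38.11


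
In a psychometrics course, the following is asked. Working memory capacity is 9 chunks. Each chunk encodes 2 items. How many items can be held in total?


Total items = chunks * items_per_chunk
= 9 * 2
= 18


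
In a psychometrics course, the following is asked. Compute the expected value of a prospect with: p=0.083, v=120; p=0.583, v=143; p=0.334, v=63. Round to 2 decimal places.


EU = sum(p_i * v_i)
0.083 * 120 = 9.96
0.583 * 143 = 83.369
0.334 * 63 = 21.042
EU = 9.96 + 83.369 + 21.042
= 114.37


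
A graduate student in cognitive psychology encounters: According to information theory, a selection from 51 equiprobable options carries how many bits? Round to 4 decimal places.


H = log2(n)
H = log2(51)
= 5.6724


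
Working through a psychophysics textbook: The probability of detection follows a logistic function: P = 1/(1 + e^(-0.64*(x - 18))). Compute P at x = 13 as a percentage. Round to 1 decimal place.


P(x) = 1/(1 + e^(-0.64*(13 - 18)))
Exponent = -0.64 * -5 = 3.2
e^(3.2) = 24.53253
P = 1/(1 + 24.53253) = 0.039166
Percentage = 3.9


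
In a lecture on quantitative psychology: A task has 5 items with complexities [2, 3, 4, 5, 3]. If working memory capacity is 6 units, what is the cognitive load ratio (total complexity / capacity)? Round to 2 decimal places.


Total complexity = 2 + 3 + 4 + 5 + 3 = 17
Load = total / capacity = 17 / 6
= 2.83


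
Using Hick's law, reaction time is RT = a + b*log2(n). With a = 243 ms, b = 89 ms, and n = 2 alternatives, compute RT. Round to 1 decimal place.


RT = 243 + 89 * log2(2)
log2(2) = 1.0
RT = 243 + 89 * 1.0
= 243 + 89.0
= 332.0 ms


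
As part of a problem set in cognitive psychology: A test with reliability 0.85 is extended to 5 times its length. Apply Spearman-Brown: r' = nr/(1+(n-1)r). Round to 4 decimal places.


r_new = n*r / (1 + (n-1)*r)
Numerator = 5 * 0.85 = 4.25
Denominator = 1 + 4 * 0.85 = 4.4
r_new = 4.25 / 4.4
= 0.9659


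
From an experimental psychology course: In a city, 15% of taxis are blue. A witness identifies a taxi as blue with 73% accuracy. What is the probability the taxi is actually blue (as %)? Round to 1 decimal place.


P(blue | says blue) = P(says blue | blue)*P(blue) / [P(says blue | blue)*P(blue) + P(says blue | not blue)*P(not blue)]
Numerator = 0.73 * 0.15 = 0.1095
False identification = 0.27 * 0.85 = 0.2295
P = 0.1095 / (0.1095 + 0.2295)
= 0.1095 / 0.339
As percentage = 32.3


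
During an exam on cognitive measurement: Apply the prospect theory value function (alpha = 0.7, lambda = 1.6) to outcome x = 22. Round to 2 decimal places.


Since x = 22 >= 0, use v(x) = x^0.7
22^0.7 = 8.7035
v(22) = 8.70


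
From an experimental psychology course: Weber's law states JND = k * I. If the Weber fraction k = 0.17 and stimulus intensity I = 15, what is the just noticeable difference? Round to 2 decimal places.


JND = k * I
JND = 0.17 * 15
= 2.55


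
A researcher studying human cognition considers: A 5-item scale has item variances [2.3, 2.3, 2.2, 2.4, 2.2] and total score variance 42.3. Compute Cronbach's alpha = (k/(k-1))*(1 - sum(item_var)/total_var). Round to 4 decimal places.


alpha = (k/(k-1)) * (1 - sum(s_i^2)/s_total^2)
sum(item variances) = 11.4
k/(k-1) = 5/4 = 1.25
1 - 11.4/42.3 = 1 - 0.269504 = 0.730496
alpha = 1.25 * 0.730496
= 0.9131


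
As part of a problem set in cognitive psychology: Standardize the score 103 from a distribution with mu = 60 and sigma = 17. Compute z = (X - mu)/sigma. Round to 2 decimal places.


z = (X - mu) / sigma
= (103 - 60) / 17
= 43 / 17
= 2.53


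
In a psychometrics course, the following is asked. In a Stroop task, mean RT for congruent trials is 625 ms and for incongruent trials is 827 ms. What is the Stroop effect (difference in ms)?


Stroop effect = RT(incongruent) - RT(congruent)
= 827 - 625
= 202 ms


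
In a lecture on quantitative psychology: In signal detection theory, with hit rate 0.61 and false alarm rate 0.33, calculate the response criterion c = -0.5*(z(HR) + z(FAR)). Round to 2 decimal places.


c = -0.5 * (z(HR) + z(FAR))
z(0.61) = 0.2793
z(0.33) = -0.4399
c = -0.5 * (0.2793 + -0.4399)
= -0.5 * -0.1606
= 0.08


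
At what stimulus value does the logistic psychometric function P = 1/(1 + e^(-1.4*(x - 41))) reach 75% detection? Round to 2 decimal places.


At P = 0.75: 0.75 = 1/(1 + e^(-k*(x-x0)))
Solving: e^(-k*(x-x0)) = 1/3
x = x0 + ln(3)/k
ln(3) = 1.0986
x = 41 + 1.0986/1.4
= 41 + 0.7847
= 41.78


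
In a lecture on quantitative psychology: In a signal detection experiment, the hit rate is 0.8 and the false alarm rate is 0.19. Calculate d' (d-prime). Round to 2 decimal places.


d' = z(HR) - z(FAR)
z(0.8) = 0.8416
z(0.19) = -0.8779
d' = 0.8416 - -0.8779
= 1.72


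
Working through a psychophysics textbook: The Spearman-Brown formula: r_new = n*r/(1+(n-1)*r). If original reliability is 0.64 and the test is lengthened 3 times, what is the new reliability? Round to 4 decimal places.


r_new = n*r / (1 + (n-1)*r)
Numerator = 3 * 0.64 = 1.92
Denominator = 1 + 2 * 0.64 = 2.28
r_new = 1.92 / 2.28
= 0.8421
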